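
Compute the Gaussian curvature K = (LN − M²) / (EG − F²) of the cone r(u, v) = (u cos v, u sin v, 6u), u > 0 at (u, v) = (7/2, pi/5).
K = 0

Coefficients of the first fundamental form: E = 37, F = 0, G = u^2.
Coefficients of the second fundamental form: L = 0, M = 0, N = 6*sqrt(37)*u^2/(37*Abs(u)).
Assemble K = (LN − M²)/(EG − F²) = 0. At (u, v) = (7/2, pi/5): K = 0.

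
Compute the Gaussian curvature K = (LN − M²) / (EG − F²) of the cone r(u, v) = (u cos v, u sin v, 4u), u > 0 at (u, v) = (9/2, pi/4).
K = 0

Coefficients of the first fundamental form: E = 17, F = 0, G = u^2.
Coefficients of the second fundamental form: L = 0, M = 0, N = 4*sqrt(17)*u^2/(17*Abs(u)).
Assemble K = (LN − M²)/(EG − F²) = 0. At (u, v) = (9/2, pi/4): K = 0.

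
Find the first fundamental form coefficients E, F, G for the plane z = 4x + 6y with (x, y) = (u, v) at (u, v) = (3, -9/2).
E = 17;  F = 24;  G = 37

Partials: r_u = (1, 0, 4), r_v = (0, 1, 6). As functions of (u, v):
  E = r_u · r_u = 17,
  F = r_u · r_v = 24,
  G = r_v · r_v = 37.
Evaluating at (u, v) = (3, -9/2): E = 17, F = 24, G = 37.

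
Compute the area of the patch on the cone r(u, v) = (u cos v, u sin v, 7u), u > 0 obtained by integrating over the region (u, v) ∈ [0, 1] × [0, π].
Area = 5*sqrt(2)*pi/2

Area = ∫∫ √(EG − F²) du dv with √(EG − F²) = 5*sqrt(2)*Abs(u). Integrating over [0, 1] × [0, π] gives 5*sqrt(2)*pi/2.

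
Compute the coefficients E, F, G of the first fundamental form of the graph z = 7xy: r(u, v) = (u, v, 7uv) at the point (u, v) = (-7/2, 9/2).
E = 3973/4;  F = -3087/4;  G = 2405/4

Partials: r_u = (1, 0, 7*v), r_v = (0, 1, 7*u). As functions of (u, v):
  E = r_u · r_u = 49*v^2 + 1,
  F = r_u · r_v = 49*u*v,
  G = r_v · r_v = 49*u^2 + 1.
Evaluating at (u, v) = (-7/2, 9/2): E = 3973/4, F = -3087/4, G = 2405/4.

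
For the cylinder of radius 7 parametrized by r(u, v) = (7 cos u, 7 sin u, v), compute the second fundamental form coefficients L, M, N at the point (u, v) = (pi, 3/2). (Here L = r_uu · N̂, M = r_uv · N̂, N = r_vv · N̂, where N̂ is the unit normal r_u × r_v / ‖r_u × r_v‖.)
L = -7;  M = 0;  N = 0

Compute the unit normal N̂(u, v) = (cos(u), sin(u), 0), and the second partials r_uu, r_uv, r_vv. Take dot products:
  L(u, v) = r_uu · N̂ = -7,
  M(u, v) = r_uv · N̂ = 0,
  N(u, v) = r_vv · N̂ = 0.
Evaluating at (u, v) = (pi, 3/2):
  L = -7, M = 0, N = 0.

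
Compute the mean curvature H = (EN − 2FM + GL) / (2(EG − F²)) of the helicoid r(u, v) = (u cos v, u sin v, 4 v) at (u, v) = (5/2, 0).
H = 0

With E = 1, F = 0, G = u^2 + 16, L = 0, M = -4/sqrt(u^2 + 16), N = 0, assemble
  H = (EN − 2FM + GL) / (2(EG − F²)) = 0.
At (u, v) = (5/2, 0): H = 0.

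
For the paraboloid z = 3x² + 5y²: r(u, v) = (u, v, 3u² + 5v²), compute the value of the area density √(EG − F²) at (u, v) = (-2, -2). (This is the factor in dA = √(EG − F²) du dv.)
√(EG − F²)|_{(-2, -2)} = sqrt(545)

E = 36*u^2 + 1, F = 60*u*v, G = 100*v^2 + 1, so EG − F² = 36*u^2 + 100*v^2 + 1. Taking the positive square root: √(EG − F²) = sqrt(36*u^2 + 100*v^2 + 1). At (u, v) = (-2, -2): sqrt(545).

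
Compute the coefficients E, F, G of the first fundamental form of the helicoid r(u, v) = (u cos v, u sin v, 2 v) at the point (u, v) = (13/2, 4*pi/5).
E = 1;  F = 0;  G = 185/4

Partials: r_u = (cos(v), sin(v), 0), r_v = (-u*sin(v), u*cos(v), 2). As functions of (u, v):
  E = r_u · r_u = 1,
  F = r_u · r_v = 0,
  G = r_v · r_v = u^2 + 4.
Evaluating at (u, v) = (13/2, 4*pi/5): E = 1, F = 0, G = 185/4.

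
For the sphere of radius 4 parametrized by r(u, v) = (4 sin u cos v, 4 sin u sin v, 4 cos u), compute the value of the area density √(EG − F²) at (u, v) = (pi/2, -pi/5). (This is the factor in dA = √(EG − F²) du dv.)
√(EG − F²)|_{(pi/2, -pi/5)} = 16

E = 16, F = 0, G = 16*sin(u)^2, so EG − F² = 256*sin(u)^2. Taking the positive square root: √(EG − F²) = 16*Abs(sin(u)). At (u, v) = (pi/2, -pi/5): 16.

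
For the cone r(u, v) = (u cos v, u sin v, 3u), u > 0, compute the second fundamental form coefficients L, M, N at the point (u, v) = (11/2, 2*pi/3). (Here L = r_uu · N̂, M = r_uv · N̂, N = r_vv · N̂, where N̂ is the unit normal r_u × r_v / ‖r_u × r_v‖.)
L = 0;  M = 0;  N = 33*sqrt(10)/20

Compute the unit normal N̂(u, v) = (-3*sqrt(10)*u*cos(v)/(10*Abs(u)), -3*sqrt(10)*u*sin(v)/(10*Abs(u)), sqrt(10)*u/(10*Abs(u))), and the second partials r_uu, r_uv, r_vv. Take dot products:
  L(u, v) = r_uu · N̂ = 0,
  M(u, v) = r_uv · N̂ = 0,
  N(u, v) = r_vv · N̂ = 3*sqrt(10)*u^2/(10*Abs(u)).
Evaluating at (u, v) = (11/2, 2*pi/3):
  L = 0, M = 0, N = 33*sqrt(10)/20.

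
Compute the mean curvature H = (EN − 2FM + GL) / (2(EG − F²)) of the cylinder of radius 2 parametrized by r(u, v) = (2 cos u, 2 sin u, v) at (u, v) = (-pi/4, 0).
H = -1/4

With E = 4, F = 0, G = 1, L = -2, M = 0, N = 0, assemble
  H = (EN − 2FM + GL) / (2(EG − F²)) = -1/4.
At (u, v) = (-pi/4, 0): H = -1/4.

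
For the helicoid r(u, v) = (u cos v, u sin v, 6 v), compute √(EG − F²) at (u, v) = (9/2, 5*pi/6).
√(EG − F²)|_{(9/2, 5*pi/6)} = 15/2

E = 1, F = 0, G = u^2 + 36; EG − F² = u^2 + 36; √(EG − F²) = sqrt(u^2 + 36). At the given point: 15/2.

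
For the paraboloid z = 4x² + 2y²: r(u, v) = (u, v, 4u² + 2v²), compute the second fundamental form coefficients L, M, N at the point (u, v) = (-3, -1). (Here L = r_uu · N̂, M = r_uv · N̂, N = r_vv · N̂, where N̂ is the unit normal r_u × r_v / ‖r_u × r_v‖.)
L = 8*sqrt(593)/593;  M = 0;  N = 4*sqrt(593)/593

Compute the unit normal N̂(u, v) = (-8*u/sqrt(64*u^2 + 16*v^2 + 1), -4*v/sqrt(64*u^2 + 16*v^2 + 1), 1/sqrt(64*u^2 + 16*v^2 + 1)), and the second partials r_uu, r_uv, r_vv. Take dot products:
  L(u, v) = r_uu · N̂ = 8/sqrt(64*u^2 + 16*v^2 + 1),
  M(u, v) = r_uv · N̂ = 0,
  N(u, v) = r_vv · N̂ = 4/sqrt(64*u^2 + 16*v^2 + 1).
Evaluating at (u, v) = (-3, -1):
  L = 8*sqrt(593)/593, M = 0, N = 4*sqrt(593)/593.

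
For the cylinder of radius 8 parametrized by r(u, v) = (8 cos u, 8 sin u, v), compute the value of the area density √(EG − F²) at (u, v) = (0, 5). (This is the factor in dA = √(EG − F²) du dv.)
√(EG − F²)|_{(0, 5)} = 8

E = 64, F = 0, G = 1, so EG − F² = 64. Taking the positive square root: √(EG − F²) = 8. At (u, v) = (0, 5): 8.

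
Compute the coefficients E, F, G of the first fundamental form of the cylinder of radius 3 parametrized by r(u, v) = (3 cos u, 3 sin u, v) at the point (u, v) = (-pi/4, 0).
E = 9;  F = 0;  G = 1

Partials: r_u = (-3*sin(u), 3*cos(u), 0), r_v = (0, 0, 1). As functions of (u, v):
  E = r_u · r_u = 9,
  F = r_u · r_v = 0,
  G = r_v · r_v = 1.
Evaluating at (u, v) = (-pi/4, 0): E = 9, F = 0, G = 1.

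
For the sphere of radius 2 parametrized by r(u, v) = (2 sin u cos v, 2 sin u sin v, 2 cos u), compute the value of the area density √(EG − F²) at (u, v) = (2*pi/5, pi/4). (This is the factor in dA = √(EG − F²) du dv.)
√(EG − F²)|_{(2*pi/5, pi/4)} = sqrt(2*sqrt(5) + 10)

E = 4, F = 0, G = 4*sin(u)^2, so EG − F² = 16*sin(u)^2. Taking the positive square root: √(EG − F²) = 4*Abs(sin(u)). At (u, v) = (2*pi/5, pi/4): sqrt(2*sqrt(5) + 10).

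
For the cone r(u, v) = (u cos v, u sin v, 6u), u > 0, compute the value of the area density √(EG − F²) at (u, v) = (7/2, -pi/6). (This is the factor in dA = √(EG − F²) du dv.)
√(EG − F²)|_{(7/2, -pi/6)} = 7*sqrt(37)/2

E = 37, F = 0, G = u^2, so EG − F² = 37*u^2. Taking the positive square root: √(EG − F²) = sqrt(37)*Abs(u). At (u, v) = (7/2, -pi/6): 7*sqrt(37)/2.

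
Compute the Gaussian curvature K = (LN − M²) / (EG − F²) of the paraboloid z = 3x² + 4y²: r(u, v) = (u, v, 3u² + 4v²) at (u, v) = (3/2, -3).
K = 12/108241

Coefficients of the first fundamental form: E = 36*u^2 + 1, F = 48*u*v, G = 64*v^2 + 1.
Coefficients of the second fundamental form: L = 6/sqrt(36*u^2 + 64*v^2 + 1), M = 0, N = 8/sqrt(36*u^2 + 64*v^2 + 1).
Assemble K = (LN − M²)/(EG − F²) = 48/(1296*u^4 + 4608*u^2*v^2 + 72*u^2 + 4096*v^4 + 128*v^2 + 1). At (u, v) = (3/2, -3): K = 12/108241.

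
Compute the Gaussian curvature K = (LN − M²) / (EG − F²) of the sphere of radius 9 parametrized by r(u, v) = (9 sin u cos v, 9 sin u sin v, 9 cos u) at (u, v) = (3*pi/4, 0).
K = 1/81

Coefficients of the first fundamental form: E = 81, F = 0, G = 81*sin(u)^2.
Coefficients of the second fundamental form: L = -9*sin(u)/Abs(sin(u)), M = 0, N = -9*sin(u)^3/Abs(sin(u)).
Assemble K = (LN − M²)/(EG − F²) = 1/81. At (u, v) = (3*pi/4, 0): K = 1/81.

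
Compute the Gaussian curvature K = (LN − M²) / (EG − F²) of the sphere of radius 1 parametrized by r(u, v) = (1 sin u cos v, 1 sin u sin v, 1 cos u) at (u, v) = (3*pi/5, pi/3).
K = 1

Coefficients of the first fundamental form: E = 1, F = 0, G = sin(u)^2.
Coefficients of the second fundamental form: L = -sin(u)/Abs(sin(u)), M = 0, N = -sin(u)^3/Abs(sin(u)).
Assemble K = (LN − M²)/(EG − F²) = 1. At (u, v) = (3*pi/5, pi/3): K = 1.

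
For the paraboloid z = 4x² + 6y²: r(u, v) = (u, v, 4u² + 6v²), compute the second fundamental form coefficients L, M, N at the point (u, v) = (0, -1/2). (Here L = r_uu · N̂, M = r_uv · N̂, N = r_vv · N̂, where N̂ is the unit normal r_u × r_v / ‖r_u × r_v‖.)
L = 8*sqrt(37)/37;  M = 0;  N = 12*sqrt(37)/37

Compute the unit normal N̂(u, v) = (-8*u/sqrt(64*u^2 + 144*v^2 + 1), -12*v/sqrt(64*u^2 + 144*v^2 + 1), 1/sqrt(64*u^2 + 144*v^2 + 1)), and the second partials r_uu, r_uv, r_vv. Take dot products:
  L(u, v) = r_uu · N̂ = 8/sqrt(64*u^2 + 144*v^2 + 1),
  M(u, v) = r_uv · N̂ = 0,
  N(u, v) = r_vv · N̂ = 12/sqrt(64*u^2 + 144*v^2 + 1).
Evaluating at (u, v) = (0, -1/2):
  L = 8*sqrt(37)/37, M = 0, N = 12*sqrt(37)/37.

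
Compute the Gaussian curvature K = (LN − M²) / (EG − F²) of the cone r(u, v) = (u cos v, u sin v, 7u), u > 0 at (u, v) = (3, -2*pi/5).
K = 0

Coefficients of the first fundamental form: E = 50, F = 0, G = u^2.
Coefficients of the second fundamental form: L = 0, M = 0, N = 7*sqrt(2)*u^2/(10*Abs(u)).
Assemble K = (LN − M²)/(EG − F²) = 0. At (u, v) = (3, -2*pi/5): K = 0.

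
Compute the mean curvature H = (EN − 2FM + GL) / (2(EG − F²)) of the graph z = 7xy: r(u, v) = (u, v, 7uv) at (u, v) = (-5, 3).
H = 5145*sqrt(1667)/2778889

With E = 49*v^2 + 1, F = 49*u*v, G = 49*u^2 + 1, L = 0, M = 7/sqrt(49*u^2 + 49*v^2 + 1), N = 0, assemble
  H = (EN − 2FM + GL) / (2(EG − F²)) = -343*u*v/(49*u^2 + 49*v^2 + 1)^(3/2).
At (u, v) = (-5, 3): H = 5145*sqrt(1667)/2778889.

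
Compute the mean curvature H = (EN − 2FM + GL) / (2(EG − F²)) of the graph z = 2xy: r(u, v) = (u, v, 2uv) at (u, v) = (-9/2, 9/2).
H = 162*sqrt(163)/26569

With E = 4*v^2 + 1, F = 4*u*v, G = 4*u^2 + 1, L = 0, M = 2/sqrt(4*u^2 + 4*v^2 + 1), N = 0, assemble
  H = (EN − 2FM + GL) / (2(EG − F²)) = -8*u*v/(4*u^2 + 4*v^2 + 1)^(3/2).
At (u, v) = (-9/2, 9/2): H = 162*sqrt(163)/26569.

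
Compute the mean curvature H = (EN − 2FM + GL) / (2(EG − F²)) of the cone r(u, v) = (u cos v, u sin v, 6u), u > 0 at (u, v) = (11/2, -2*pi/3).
H = 6*sqrt(37)/407

With E = 37, F = 0, G = u^2, L = 0, M = 0, N = 6*sqrt(37)*u^2/(37*Abs(u)), assemble
  H = (EN − 2FM + GL) / (2(EG − F²)) = 3*sqrt(37)/(37*Abs(u)).
At (u, v) = (11/2, -2*pi/3): H = 6*sqrt(37)/407.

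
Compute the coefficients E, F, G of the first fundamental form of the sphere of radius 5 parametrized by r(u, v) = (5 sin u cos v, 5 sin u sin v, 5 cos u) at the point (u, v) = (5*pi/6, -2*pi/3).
E = 25;  F = 0;  G = 25/4

Partials: r_u = (5*cos(u)*cos(v), 5*sin(v)*cos(u), -5*sin(u)), r_v = (-5*sin(u)*sin(v), 5*sin(u)*cos(v), 0). As functions of (u, v):
  E = r_u · r_u = 25,
  F = r_u · r_v = 0,
  G = r_v · r_v = 25*sin(u)^2.
Evaluating at (u, v) = (5*pi/6, -2*pi/3): E = 25, F = 0, G = 25/4.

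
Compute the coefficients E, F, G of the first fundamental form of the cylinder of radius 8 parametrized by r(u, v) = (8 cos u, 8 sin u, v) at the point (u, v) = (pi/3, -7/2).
E = 64;  F = 0;  G = 1

Partials: r_u = (-8*sin(u), 8*cos(u), 0), r_v = (0, 0, 1). As functions of (u, v):
  E = r_u · r_u = 64,
  F = r_u · r_v = 0,
  G = r_v · r_v = 1.
Evaluating at (u, v) = (pi/3, -7/2): E = 64, F = 0, G = 1.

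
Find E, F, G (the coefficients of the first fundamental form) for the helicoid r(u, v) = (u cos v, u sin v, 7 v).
E = 1;  F = 0;  G = u^2 + 49

Compute partials: r_u = (cos(v), sin(v), 0), r_v = (-u*sin(v), u*cos(v), 7). Then
  E = r_u · r_u = 1,
  F = r_u · r_v = 0,
  G = r_v · r_v = u^2 + 49.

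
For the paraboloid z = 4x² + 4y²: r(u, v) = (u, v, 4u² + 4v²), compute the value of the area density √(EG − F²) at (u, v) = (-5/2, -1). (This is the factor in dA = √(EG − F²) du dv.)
√(EG − F²)|_{(-5/2, -1)} = sqrt(465)

E = 64*u^2 + 1, F = 64*u*v, G = 64*v^2 + 1, so EG − F² = 64*u^2 + 64*v^2 + 1. Taking the positive square root: √(EG − F²) = sqrt(64*u^2 + 64*v^2 + 1). At (u, v) = (-5/2, -1): sqrt(465).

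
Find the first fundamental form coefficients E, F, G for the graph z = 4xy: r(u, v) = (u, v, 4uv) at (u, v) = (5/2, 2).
E = 65;  F = 80;  G = 101

Partials: r_u = (1, 0, 4*v), r_v = (0, 1, 4*u). As functions of (u, v):
  E = r_u · r_u = 16*v^2 + 1,
  F = r_u · r_v = 16*u*v,
  G = r_v · r_v = 16*u^2 + 1.
Evaluating at (u, v) = (5/2, 2): E = 65, F = 80, G = 101.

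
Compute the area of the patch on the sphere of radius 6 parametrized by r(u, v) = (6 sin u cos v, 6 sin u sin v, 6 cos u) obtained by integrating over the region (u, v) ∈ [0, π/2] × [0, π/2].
Area = 18*pi

Area = ∫∫ √(EG − F²) du dv with √(EG − F²) = 36*Abs(sin(u)). Integrating over [0, π/2] × [0, π/2] gives 18*pi.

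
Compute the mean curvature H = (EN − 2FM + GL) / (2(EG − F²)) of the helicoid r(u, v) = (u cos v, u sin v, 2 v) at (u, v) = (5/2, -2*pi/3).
H = 0

With E = 1, F = 0, G = u^2 + 4, L = 0, M = -2/sqrt(u^2 + 4), N = 0, assemble
  H = (EN − 2FM + GL) / (2(EG − F²)) = 0.
At (u, v) = (5/2, -2*pi/3): H = 0.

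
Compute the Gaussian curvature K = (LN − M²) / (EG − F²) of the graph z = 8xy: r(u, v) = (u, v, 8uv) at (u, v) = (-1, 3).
K = -64/410881

Coefficients of the first fundamental form: E = 64*v^2 + 1, F = 64*u*v, G = 64*u^2 + 1.
Coefficients of the second fundamental form: L = 0, M = 8/sqrt(64*u^2 + 64*v^2 + 1), N = 0.
Assemble K = (LN − M²)/(EG − F²) = -64/(4096*u^4 + 8192*u^2*v^2 + 128*u^2 + 4096*v^4 + 128*v^2 + 1). At (u, v) = (-1, 3): K = -64/410881.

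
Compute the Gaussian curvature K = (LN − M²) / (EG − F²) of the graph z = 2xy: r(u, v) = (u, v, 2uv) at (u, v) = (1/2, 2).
K = -1/81

Coefficients of the first fundamental form: E = 4*v^2 + 1, F = 4*u*v, G = 4*u^2 + 1.
Coefficients of the second fundamental form: L = 0, M = 2/sqrt(4*u^2 + 4*v^2 + 1), N = 0.
Assemble K = (LN − M²)/(EG − F²) = -4/(16*u^4 + 32*u^2*v^2 + 8*u^2 + 16*v^4 + 8*v^2 + 1). At (u, v) = (1/2, 2): K = -1/81.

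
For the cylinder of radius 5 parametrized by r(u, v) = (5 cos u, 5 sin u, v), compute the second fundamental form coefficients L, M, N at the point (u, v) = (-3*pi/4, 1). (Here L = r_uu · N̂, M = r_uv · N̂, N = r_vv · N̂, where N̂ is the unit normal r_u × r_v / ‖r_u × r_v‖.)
L = -5;  M = 0;  N = 0

Compute the unit normal N̂(u, v) = (cos(u), sin(u), 0), and the second partials r_uu, r_uv, r_vv. Take dot products:
  L(u, v) = r_uu · N̂ = -5,
  M(u, v) = r_uv · N̂ = 0,
  N(u, v) = r_vv · N̂ = 0.
Evaluating at (u, v) = (-3*pi/4, 1):
  L = -5, M = 0, N = 0.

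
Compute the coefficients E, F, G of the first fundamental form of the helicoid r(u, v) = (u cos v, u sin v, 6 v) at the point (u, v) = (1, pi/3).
E = 1;  F = 0;  G = 37

Partials: r_u = (cos(v), sin(v), 0), r_v = (-u*sin(v), u*cos(v), 6). As functions of (u, v):
  E = r_u · r_u = 1,
  F = r_u · r_v = 0,
  G = r_v · r_v = u^2 + 36.
Evaluating at (u, v) = (1, pi/3): E = 1, F = 0, G = 37.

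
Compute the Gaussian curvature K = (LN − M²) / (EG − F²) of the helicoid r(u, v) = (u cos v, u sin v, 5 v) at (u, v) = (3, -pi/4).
K = -25/1156

Coefficients of the first fundamental form: E = 1, F = 0, G = u^2 + 25.
Coefficients of the second fundamental form: L = 0, M = -5/sqrt(u^2 + 25), N = 0.
Assemble K = (LN − M²)/(EG − F²) = -25/(u^2 + 25)^2. At (u, v) = (3, -pi/4): K = -25/1156.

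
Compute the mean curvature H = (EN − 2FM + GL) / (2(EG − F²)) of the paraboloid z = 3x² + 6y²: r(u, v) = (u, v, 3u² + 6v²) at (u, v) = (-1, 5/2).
H = 2925*sqrt(937)/877969

With E = 36*u^2 + 1, F = 72*u*v, G = 144*v^2 + 1, L = 6/sqrt(36*u^2 + 144*v^2 + 1), M = 0, N = 12/sqrt(36*u^2 + 144*v^2 + 1), assemble
  H = (EN − 2FM + GL) / (2(EG − F²)) = 9*(24*u^2 + 48*v^2 + 1)/(36*u^2 + 144*v^2 + 1)^(3/2).
At (u, v) = (-1, 5/2): H = 2925*sqrt(937)/877969.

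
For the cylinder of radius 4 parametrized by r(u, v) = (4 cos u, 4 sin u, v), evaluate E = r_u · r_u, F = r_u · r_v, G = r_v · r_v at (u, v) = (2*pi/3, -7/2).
E = 16;  F = 0;  G = 1

Partials: r_u = (-4*sin(u), 4*cos(u), 0), r_v = (0, 0, 1). As functions of (u, v):
  E = r_u · r_u = 16,
  F = r_u · r_v = 0,
  G = r_v · r_v = 1.
Evaluating at (u, v) = (2*pi/3, -7/2): E = 16, F = 0, G = 1.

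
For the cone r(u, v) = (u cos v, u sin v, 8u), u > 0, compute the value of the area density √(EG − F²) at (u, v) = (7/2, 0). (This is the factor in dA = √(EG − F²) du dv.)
√(EG − F²)|_{(7/2, 0)} = 7*sqrt(65)/2

E = 65, F = 0, G = u^2, so EG − F² = 65*u^2. Taking the positive square root: √(EG − F²) = sqrt(65)*Abs(u). At (u, v) = (7/2, 0): 7*sqrt(65)/2.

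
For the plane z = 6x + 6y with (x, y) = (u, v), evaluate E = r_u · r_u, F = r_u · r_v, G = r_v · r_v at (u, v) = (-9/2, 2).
E = 37;  F = 36;  G = 37

Partials: r_u = (1, 0, 6), r_v = (0, 1, 6). As functions of (u, v):
  E = r_u · r_u = 37,
  F = r_u · r_v = 36,
  G = r_v · r_v = 37.
Evaluating at (u, v) = (-9/2, 2): E = 37, F = 36, G = 37.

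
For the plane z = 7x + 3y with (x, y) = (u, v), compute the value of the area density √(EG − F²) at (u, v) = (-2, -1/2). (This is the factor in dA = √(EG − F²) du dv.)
√(EG − F²)|_{(-2, -1/2)} = sqrt(59)

E = 50, F = 21, G = 10, so EG − F² = 59. Taking the positive square root: √(EG − F²) = sqrt(59). At (u, v) = (-2, -1/2): sqrt(59).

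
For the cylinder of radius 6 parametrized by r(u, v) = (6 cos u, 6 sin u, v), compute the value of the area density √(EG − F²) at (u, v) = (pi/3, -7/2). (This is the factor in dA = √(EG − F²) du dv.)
√(EG − F²)|_{(pi/3, -7/2)} = 6

E = 36, F = 0, G = 1, so EG − F² = 36. Taking the positive square root: √(EG − F²) = 6. At (u, v) = (pi/3, -7/2): 6.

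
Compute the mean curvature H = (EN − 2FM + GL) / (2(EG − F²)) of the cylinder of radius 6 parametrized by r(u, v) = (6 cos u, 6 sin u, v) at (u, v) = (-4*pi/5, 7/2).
H = -1/12

With E = 36, F = 0, G = 1, L = -6, M = 0, N = 0, assemble
  H = (EN − 2FM + GL) / (2(EG − F²)) = -1/12.
At (u, v) = (-4*pi/5, 7/2): H = -1/12.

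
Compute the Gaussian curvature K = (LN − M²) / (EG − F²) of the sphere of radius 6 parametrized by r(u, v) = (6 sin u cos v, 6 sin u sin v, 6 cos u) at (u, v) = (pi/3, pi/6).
K = 1/36

Coefficients of the first fundamental form: E = 36, F = 0, G = 36*sin(u)^2.
Coefficients of the second fundamental form: L = -6*sin(u)/Abs(sin(u)), M = 0, N = -6*sin(u)^3/Abs(sin(u)).
Assemble K = (LN − M²)/(EG − F²) = 1/36. At (u, v) = (pi/3, pi/6): K = 1/36.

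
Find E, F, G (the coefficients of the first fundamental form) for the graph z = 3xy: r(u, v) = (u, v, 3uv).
E = 9*v^2 + 1;  F = 9*u*v;  G = 9*u^2 + 1

Compute partials: r_u = (1, 0, 3*v), r_v = (0, 1, 3*u). Then
  E = r_u · r_u = 9*v^2 + 1,
  F = r_u · r_v = 9*u*v,
  G = r_v · r_v = 9*u^2 + 1.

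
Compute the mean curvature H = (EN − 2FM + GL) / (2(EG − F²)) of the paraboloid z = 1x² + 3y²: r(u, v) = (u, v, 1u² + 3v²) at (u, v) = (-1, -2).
H = 160*sqrt(149)/22201

With E = 4*u^2 + 1, F = 12*u*v, G = 36*v^2 + 1, L = 2/sqrt(4*u^2 + 36*v^2 + 1), M = 0, N = 6/sqrt(4*u^2 + 36*v^2 + 1), assemble
  H = (EN − 2FM + GL) / (2(EG − F²)) = 4*(3*u^2 + 9*v^2 + 1)/(4*u^2 + 36*v^2 + 1)^(3/2).
At (u, v) = (-1, -2): H = 160*sqrt(149)/22201.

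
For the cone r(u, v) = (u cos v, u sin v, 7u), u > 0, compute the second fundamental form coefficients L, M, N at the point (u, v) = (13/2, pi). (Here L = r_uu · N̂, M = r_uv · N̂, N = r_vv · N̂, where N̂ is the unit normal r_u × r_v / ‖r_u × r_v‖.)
L = 0;  M = 0;  N = 91*sqrt(2)/20

Compute the unit normal N̂(u, v) = (-7*sqrt(2)*u*cos(v)/(10*Abs(u)), -7*sqrt(2)*u*sin(v)/(10*Abs(u)), sqrt(2)*u/(10*Abs(u))), and the second partials r_uu, r_uv, r_vv. Take dot products:
  L(u, v) = r_uu · N̂ = 0,
  M(u, v) = r_uv · N̂ = 0,
  N(u, v) = r_vv · N̂ = 7*sqrt(2)*u^2/(10*Abs(u)).
Evaluating at (u, v) = (13/2, pi):
  L = 0, M = 0, N = 91*sqrt(2)/20.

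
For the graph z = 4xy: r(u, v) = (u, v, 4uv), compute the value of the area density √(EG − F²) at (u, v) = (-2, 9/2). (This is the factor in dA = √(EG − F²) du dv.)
√(EG − F²)|_{(-2, 9/2)} = sqrt(389)

E = 16*v^2 + 1, F = 16*u*v, G = 16*u^2 + 1, so EG − F² = 16*u^2 + 16*v^2 + 1. Taking the positive square root: √(EG − F²) = sqrt(16*u^2 + 16*v^2 + 1). At (u, v) = (-2, 9/2): sqrt(389).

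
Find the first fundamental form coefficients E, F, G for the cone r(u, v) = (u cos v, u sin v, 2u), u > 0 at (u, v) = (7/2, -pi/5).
E = 5;  F = 0;  G = 49/4

Partials: r_u = (cos(v), sin(v), 2), r_v = (-u*sin(v), u*cos(v), 0). As functions of (u, v):
  E = r_u · r_u = 5,
  F = r_u · r_v = 0,
  G = r_v · r_v = u^2.
Evaluating at (u, v) = (7/2, -pi/5): E = 5, F = 0, G = 49/4.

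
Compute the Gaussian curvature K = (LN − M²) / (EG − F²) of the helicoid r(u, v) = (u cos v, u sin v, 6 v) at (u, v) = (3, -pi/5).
K = -4/225

Coefficients of the first fundamental form: E = 1, F = 0, G = u^2 + 36.
Coefficients of the second fundamental form: L = 0, M = -6/sqrt(u^2 + 36), N = 0.
Assemble K = (LN − M²)/(EG − F²) = -36/(u^2 + 36)^2. At (u, v) = (3, -pi/5): K = -4/225.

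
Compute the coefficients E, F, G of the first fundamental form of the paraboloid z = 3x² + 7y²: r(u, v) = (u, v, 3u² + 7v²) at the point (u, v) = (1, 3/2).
E = 37;  F = 126;  G = 442

Partials: r_u = (1, 0, 6*u), r_v = (0, 1, 14*v). As functions of (u, v):
  E = r_u · r_u = 36*u^2 + 1,
  F = r_u · r_v = 84*u*v,
  G = r_v · r_v = 196*v^2 + 1.
Evaluating at (u, v) = (1, 3/2): E = 37, F = 126, G = 442.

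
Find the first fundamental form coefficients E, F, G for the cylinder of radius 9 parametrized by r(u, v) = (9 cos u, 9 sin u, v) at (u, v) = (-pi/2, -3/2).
E = 81;  F = 0;  G = 1

Partials: r_u = (-9*sin(u), 9*cos(u), 0), r_v = (0, 0, 1). As functions of (u, v):
  E = r_u · r_u = 81,
  F = r_u · r_v = 0,
  G = r_v · r_v = 1.
Evaluating at (u, v) = (-pi/2, -3/2): E = 81, F = 0, G = 1.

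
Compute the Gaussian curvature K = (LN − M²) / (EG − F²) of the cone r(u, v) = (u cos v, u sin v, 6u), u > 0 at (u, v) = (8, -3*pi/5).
K = 0

Coefficients of the first fundamental form: E = 37, F = 0, G = u^2.
Coefficients of the second fundamental form: L = 0, M = 0, N = 6*sqrt(37)*u^2/(37*Abs(u)).
Assemble K = (LN − M²)/(EG − F²) = 0. At (u, v) = (8, -3*pi/5): K = 0.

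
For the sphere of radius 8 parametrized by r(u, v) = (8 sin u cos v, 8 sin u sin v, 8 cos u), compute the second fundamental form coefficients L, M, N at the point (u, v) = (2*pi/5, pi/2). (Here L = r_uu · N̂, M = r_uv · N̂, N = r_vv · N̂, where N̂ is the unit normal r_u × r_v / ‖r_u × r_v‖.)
L = -8;  M = 0;  N = -5 - sqrt(5)

Compute the unit normal N̂(u, v) = (sin(u)^2*cos(v)/Abs(sin(u)), sin(u)^2*sin(v)/Abs(sin(u)), sin(2*u)/(2*Abs(sin(u)))), and the second partials r_uu, r_uv, r_vv. Take dot products:
  L(u, v) = r_uu · N̂ = -8*sin(u)/Abs(sin(u)),
  M(u, v) = r_uv · N̂ = 0,
  N(u, v) = r_vv · N̂ = -8*sin(u)^3/Abs(sin(u)).
Evaluating at (u, v) = (2*pi/5, pi/2):
  L = -8, M = 0, N = -5 - sqrt(5).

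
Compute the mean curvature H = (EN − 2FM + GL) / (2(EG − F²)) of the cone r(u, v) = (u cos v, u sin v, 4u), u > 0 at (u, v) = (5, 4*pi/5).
H = 2*sqrt(17)/85

With E = 17, F = 0, G = u^2, L = 0, M = 0, N = 4*sqrt(17)*u^2/(17*Abs(u)), assemble
  H = (EN − 2FM + GL) / (2(EG − F²)) = 2*sqrt(17)/(17*Abs(u)).
At (u, v) = (5, 4*pi/5): H = 2*sqrt(17)/85.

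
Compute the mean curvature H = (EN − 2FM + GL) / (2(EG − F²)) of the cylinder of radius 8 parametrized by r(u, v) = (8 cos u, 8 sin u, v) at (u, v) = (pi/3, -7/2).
H = -1/16

With E = 64, F = 0, G = 1, L = -8, M = 0, N = 0, assemble
  H = (EN − 2FM + GL) / (2(EG − F²)) = -1/16.
At (u, v) = (pi/3, -7/2): H = -1/16.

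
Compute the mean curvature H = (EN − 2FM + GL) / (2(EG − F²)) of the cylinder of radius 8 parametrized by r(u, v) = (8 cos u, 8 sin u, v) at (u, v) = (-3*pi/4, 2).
H = -1/16

With E = 64, F = 0, G = 1, L = -8, M = 0, N = 0, assemble
  H = (EN − 2FM + GL) / (2(EG − F²)) = -1/16.
At (u, v) = (-3*pi/4, 2): H = -1/16.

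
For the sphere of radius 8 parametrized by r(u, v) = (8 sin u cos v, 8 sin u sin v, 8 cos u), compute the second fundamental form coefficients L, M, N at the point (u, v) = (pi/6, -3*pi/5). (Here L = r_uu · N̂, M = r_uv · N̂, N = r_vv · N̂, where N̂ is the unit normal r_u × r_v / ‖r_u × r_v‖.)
L = -8;  M = 0;  N = -2

Compute the unit normal N̂(u, v) = (sin(u)^2*cos(v)/Abs(sin(u)), sin(u)^2*sin(v)/Abs(sin(u)), sin(2*u)/(2*Abs(sin(u)))), and the second partials r_uu, r_uv, r_vv. Take dot products:
  L(u, v) = r_uu · N̂ = -8*sin(u)/Abs(sin(u)),
  M(u, v) = r_uv · N̂ = 0,
  N(u, v) = r_vv · N̂ = -8*sin(u)^3/Abs(sin(u)).
Evaluating at (u, v) = (pi/6, -3*pi/5):
  L = -8, M = 0, N = -2.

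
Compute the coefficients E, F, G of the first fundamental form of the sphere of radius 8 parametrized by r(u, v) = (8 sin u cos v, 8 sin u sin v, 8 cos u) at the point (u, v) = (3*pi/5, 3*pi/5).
E = 64;  F = 0;  G = 8*sqrt(5) + 40

Partials: r_u = (8*cos(u)*cos(v), 8*sin(v)*cos(u), -8*sin(u)), r_v = (-8*sin(u)*sin(v), 8*sin(u)*cos(v), 0). As functions of (u, v):
  E = r_u · r_u = 64,
  F = r_u · r_v = 0,
  G = r_v · r_v = 64*sin(u)^2.
Evaluating at (u, v) = (3*pi/5, 3*pi/5): E = 64, F = 0, G = 8*sqrt(5) + 40.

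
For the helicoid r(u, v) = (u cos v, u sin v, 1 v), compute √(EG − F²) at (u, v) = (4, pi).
√(EG − F²)|_{(4, pi)} = sqrt(17)

E = 1, F = 0, G = u^2 + 1; EG − F² = u^2 + 1; √(EG − F²) = sqrt(u^2 + 1). At the given point: sqrt(17).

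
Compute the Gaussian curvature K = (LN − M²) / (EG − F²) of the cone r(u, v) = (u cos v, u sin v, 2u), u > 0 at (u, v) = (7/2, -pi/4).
K = 0

Coefficients of the first fundamental form: E = 5, F = 0, G = u^2.
Coefficients of the second fundamental form: L = 0, M = 0, N = 2*sqrt(5)*u^2/(5*Abs(u)).
Assemble K = (LN − M²)/(EG − F²) = 0. At (u, v) = (7/2, -pi/4): K = 0.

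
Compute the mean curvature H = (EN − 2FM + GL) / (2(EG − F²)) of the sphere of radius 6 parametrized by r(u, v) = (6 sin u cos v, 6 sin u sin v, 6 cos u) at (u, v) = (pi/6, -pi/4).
H = -1/6

With E = 36, F = 0, G = 36*sin(u)^2, L = -6*sin(u)/Abs(sin(u)), M = 0, N = -6*sin(u)^3/Abs(sin(u)), assemble
  H = (EN − 2FM + GL) / (2(EG − F²)) = -sin(u)/(6*Abs(sin(u))).
At (u, v) = (pi/6, -pi/4): H = -1/6.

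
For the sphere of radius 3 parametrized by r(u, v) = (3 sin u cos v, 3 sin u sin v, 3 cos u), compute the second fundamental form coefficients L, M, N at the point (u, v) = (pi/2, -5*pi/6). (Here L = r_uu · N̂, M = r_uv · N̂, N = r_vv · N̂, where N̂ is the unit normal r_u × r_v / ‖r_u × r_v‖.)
L = -3;  M = 0;  N = -3

Compute the unit normal N̂(u, v) = (sin(u)^2*cos(v)/Abs(sin(u)), sin(u)^2*sin(v)/Abs(sin(u)), sin(2*u)/(2*Abs(sin(u)))), and the second partials r_uu, r_uv, r_vv. Take dot products:
  L(u, v) = r_uu · N̂ = -3*sin(u)/Abs(sin(u)),
  M(u, v) = r_uv · N̂ = 0,
  N(u, v) = r_vv · N̂ = -3*sin(u)^3/Abs(sin(u)).
Evaluating at (u, v) = (pi/2, -5*pi/6):
  L = -3, M = 0, N = -3.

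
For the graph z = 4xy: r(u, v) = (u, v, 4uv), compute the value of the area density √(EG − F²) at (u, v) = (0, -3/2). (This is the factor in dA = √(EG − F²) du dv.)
√(EG − F²)|_{(0, -3/2)} = sqrt(37)

E = 16*v^2 + 1, F = 16*u*v, G = 16*u^2 + 1, so EG − F² = 16*u^2 + 16*v^2 + 1. Taking the positive square root: √(EG − F²) = sqrt(16*u^2 + 16*v^2 + 1). At (u, v) = (0, -3/2): sqrt(37).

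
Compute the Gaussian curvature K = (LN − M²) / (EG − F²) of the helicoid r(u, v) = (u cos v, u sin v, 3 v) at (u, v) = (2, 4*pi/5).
K = -9/169

Coefficients of the first fundamental form: E = 1, F = 0, G = u^2 + 9.
Coefficients of the second fundamental form: L = 0, M = -3/sqrt(u^2 + 9), N = 0.
Assemble K = (LN − M²)/(EG − F²) = -9/(u^2 + 9)^2. At (u, v) = (2, 4*pi/5): K = -9/169.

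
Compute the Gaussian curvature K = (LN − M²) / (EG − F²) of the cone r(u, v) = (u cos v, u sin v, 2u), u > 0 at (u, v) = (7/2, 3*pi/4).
K = 0

Coefficients of the first fundamental form: E = 5, F = 0, G = u^2.
Coefficients of the second fundamental form: L = 0, M = 0, N = 2*sqrt(5)*u^2/(5*Abs(u)).
Assemble K = (LN − M²)/(EG − F²) = 0. At (u, v) = (7/2, 3*pi/4): K = 0.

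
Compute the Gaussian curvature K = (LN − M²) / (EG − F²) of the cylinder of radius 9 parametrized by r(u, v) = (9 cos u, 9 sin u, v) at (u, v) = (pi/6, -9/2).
K = 0

Coefficients of the first fundamental form: E = 81, F = 0, G = 1.
Coefficients of the second fundamental form: L = -9, M = 0, N = 0.
Assemble K = (LN − M²)/(EG − F²) = 0. At (u, v) = (pi/6, -9/2): K = 0.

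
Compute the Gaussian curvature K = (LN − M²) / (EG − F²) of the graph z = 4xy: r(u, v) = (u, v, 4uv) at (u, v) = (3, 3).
K = -16/83521

Coefficients of the first fundamental form: E = 16*v^2 + 1, F = 16*u*v, G = 16*u^2 + 1.
Coefficients of the second fundamental form: L = 0, M = 4/sqrt(16*u^2 + 16*v^2 + 1), N = 0.
Assemble K = (LN − M²)/(EG − F²) = -16/(256*u^4 + 512*u^2*v^2 + 32*u^2 + 256*v^4 + 32*v^2 + 1). At (u, v) = (3, 3): K = -16/83521.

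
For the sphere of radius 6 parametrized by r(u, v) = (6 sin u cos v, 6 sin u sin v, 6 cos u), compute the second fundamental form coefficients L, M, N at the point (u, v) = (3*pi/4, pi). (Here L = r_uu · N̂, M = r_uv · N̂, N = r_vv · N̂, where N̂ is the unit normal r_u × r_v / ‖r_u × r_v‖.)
L = -6;  M = 0;  N = -3

Compute the unit normal N̂(u, v) = (sin(u)^2*cos(v)/Abs(sin(u)), sin(u)^2*sin(v)/Abs(sin(u)), sin(2*u)/(2*Abs(sin(u)))), and the second partials r_uu, r_uv, r_vv. Take dot products:
  L(u, v) = r_uu · N̂ = -6*sin(u)/Abs(sin(u)),
  M(u, v) = r_uv · N̂ = 0,
  N(u, v) = r_vv · N̂ = -6*sin(u)^3/Abs(sin(u)).
Evaluating at (u, v) = (3*pi/4, pi):
  L = -6, M = 0, N = -3.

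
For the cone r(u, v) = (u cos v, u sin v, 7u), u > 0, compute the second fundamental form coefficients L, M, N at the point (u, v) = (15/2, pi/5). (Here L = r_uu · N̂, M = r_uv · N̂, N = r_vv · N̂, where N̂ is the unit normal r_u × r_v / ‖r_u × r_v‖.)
L = 0;  M = 0;  N = 21*sqrt(2)/4

Compute the unit normal N̂(u, v) = (-7*sqrt(2)*u*cos(v)/(10*Abs(u)), -7*sqrt(2)*u*sin(v)/(10*Abs(u)), sqrt(2)*u/(10*Abs(u))), and the second partials r_uu, r_uv, r_vv. Take dot products:
  L(u, v) = r_uu · N̂ = 0,
  M(u, v) = r_uv · N̂ = 0,
  N(u, v) = r_vv · N̂ = 7*sqrt(2)*u^2/(10*Abs(u)).
Evaluating at (u, v) = (15/2, pi/5):
  L = 0, M = 0, N = 21*sqrt(2)/4.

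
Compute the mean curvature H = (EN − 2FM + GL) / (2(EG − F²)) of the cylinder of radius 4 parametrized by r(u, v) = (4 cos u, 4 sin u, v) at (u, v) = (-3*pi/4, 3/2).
H = -1/8

With E = 16, F = 0, G = 1, L = -4, M = 0, N = 0, assemble
  H = (EN − 2FM + GL) / (2(EG − F²)) = -1/8.
At (u, v) = (-3*pi/4, 3/2): H = -1/8.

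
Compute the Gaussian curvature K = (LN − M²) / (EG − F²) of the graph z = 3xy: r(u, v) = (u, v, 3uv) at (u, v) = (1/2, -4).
K = -144/346921

Coefficients of the first fundamental form: E = 9*v^2 + 1, F = 9*u*v, G = 9*u^2 + 1.
Coefficients of the second fundamental form: L = 0, M = 3/sqrt(9*u^2 + 9*v^2 + 1), N = 0.
Assemble K = (LN − M²)/(EG − F²) = -9/(81*u^4 + 162*u^2*v^2 + 18*u^2 + 81*v^4 + 18*v^2 + 1). At (u, v) = (1/2, -4): K = -144/346921.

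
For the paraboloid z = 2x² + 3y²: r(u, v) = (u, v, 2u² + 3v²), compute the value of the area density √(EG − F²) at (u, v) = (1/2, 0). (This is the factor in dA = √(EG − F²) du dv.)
√(EG − F²)|_{(1/2, 0)} = sqrt(5)

E = 16*u^2 + 1, F = 24*u*v, G = 36*v^2 + 1, so EG − F² = 16*u^2 + 36*v^2 + 1. Taking the positive square root: √(EG − F²) = sqrt(16*u^2 + 36*v^2 + 1). At (u, v) = (1/2, 0): sqrt(5).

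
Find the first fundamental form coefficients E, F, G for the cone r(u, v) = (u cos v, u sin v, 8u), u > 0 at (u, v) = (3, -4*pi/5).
E = 65;  F = 0;  G = 9

Partials: r_u = (cos(v), sin(v), 8), r_v = (-u*sin(v), u*cos(v), 0). As functions of (u, v):
  E = r_u · r_u = 65,
  F = r_u · r_v = 0,
  G = r_v · r_v = u^2.
Evaluating at (u, v) = (3, -4*pi/5): E = 65, F = 0, G = 9.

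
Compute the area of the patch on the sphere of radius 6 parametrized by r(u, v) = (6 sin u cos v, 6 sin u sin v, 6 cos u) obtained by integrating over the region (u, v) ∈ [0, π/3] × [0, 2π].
Area = 36*pi

Area = ∫∫ √(EG − F²) du dv with √(EG − F²) = 36*Abs(sin(u)). Integrating over [0, π/3] × [0, 2π] gives 36*pi.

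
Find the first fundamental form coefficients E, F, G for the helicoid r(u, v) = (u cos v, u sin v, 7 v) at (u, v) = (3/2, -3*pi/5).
E = 1;  F = 0;  G = 205/4

Partials: r_u = (cos(v), sin(v), 0), r_v = (-u*sin(v), u*cos(v), 7). As functions of (u, v):
  E = r_u · r_u = 1,
  F = r_u · r_v = 0,
  G = r_v · r_v = u^2 + 49.
Evaluating at (u, v) = (3/2, -3*pi/5): E = 1, F = 0, G = 205/4.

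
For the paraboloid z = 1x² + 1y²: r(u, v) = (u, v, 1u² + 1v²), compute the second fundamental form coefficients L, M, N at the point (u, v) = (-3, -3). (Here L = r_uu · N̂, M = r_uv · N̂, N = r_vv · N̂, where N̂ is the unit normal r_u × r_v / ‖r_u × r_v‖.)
L = 2*sqrt(73)/73;  M = 0;  N = 2*sqrt(73)/73

Compute the unit normal N̂(u, v) = (-2*u/sqrt(4*u^2 + 4*v^2 + 1), -2*v/sqrt(4*u^2 + 4*v^2 + 1), 1/sqrt(4*u^2 + 4*v^2 + 1)), and the second partials r_uu, r_uv, r_vv. Take dot products:
  L(u, v) = r_uu · N̂ = 2/sqrt(4*u^2 + 4*v^2 + 1),
  M(u, v) = r_uv · N̂ = 0,
  N(u, v) = r_vv · N̂ = 2/sqrt(4*u^2 + 4*v^2 + 1).
Evaluating at (u, v) = (-3, -3):
  L = 2*sqrt(73)/73, M = 0, N = 2*sqrt(73)/73.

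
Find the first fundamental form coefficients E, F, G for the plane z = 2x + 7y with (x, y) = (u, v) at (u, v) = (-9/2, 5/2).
E = 5;  F = 14;  G = 50

Partials: r_u = (1, 0, 2), r_v = (0, 1, 7). As functions of (u, v):
  E = r_u · r_u = 5,
  F = r_u · r_v = 14,
  G = r_v · r_v = 50.
Evaluating at (u, v) = (-9/2, 5/2): E = 5, F = 14, G = 50.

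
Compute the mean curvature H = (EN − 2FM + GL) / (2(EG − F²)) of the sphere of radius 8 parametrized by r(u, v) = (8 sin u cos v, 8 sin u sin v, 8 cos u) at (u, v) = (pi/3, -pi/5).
H = -1/8

With E = 64, F = 0, G = 64*sin(u)^2, L = -8*sin(u)/Abs(sin(u)), M = 0, N = -8*sin(u)^3/Abs(sin(u)), assemble
  H = (EN − 2FM + GL) / (2(EG − F²)) = -sin(u)/(8*Abs(sin(u))).
At (u, v) = (pi/3, -pi/5): H = -1/8.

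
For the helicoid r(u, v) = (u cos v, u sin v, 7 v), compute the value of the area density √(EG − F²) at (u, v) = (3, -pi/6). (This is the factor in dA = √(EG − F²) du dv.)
√(EG − F²)|_{(3, -pi/6)} = sqrt(58)

E = 1, F = 0, G = u^2 + 49, so EG − F² = u^2 + 49. Taking the positive square root: √(EG − F²) = sqrt(u^2 + 49). At (u, v) = (3, -pi/6): sqrt(58).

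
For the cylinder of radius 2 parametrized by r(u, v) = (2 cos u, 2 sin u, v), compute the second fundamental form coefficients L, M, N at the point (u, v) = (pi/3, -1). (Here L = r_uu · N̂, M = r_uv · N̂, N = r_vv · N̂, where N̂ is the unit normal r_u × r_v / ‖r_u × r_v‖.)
L = -2;  M = 0;  N = 0

Compute the unit normal N̂(u, v) = (cos(u), sin(u), 0), and the second partials r_uu, r_uv, r_vv. Take dot products:
  L(u, v) = r_uu · N̂ = -2,
  M(u, v) = r_uv · N̂ = 0,
  N(u, v) = r_vv · N̂ = 0.
Evaluating at (u, v) = (pi/3, -1):
  L = -2, M = 0, N = 0.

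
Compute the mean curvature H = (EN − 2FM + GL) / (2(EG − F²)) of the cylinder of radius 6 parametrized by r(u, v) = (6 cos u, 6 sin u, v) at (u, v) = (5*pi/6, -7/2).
H = -1/12

With E = 36, F = 0, G = 1, L = -6, M = 0, N = 0, assemble
  H = (EN − 2FM + GL) / (2(EG − F²)) = -1/12.
At (u, v) = (5*pi/6, -7/2): H = -1/12.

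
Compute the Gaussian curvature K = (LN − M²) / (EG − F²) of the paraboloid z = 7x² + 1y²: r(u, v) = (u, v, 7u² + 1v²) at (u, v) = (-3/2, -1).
K = 7/49729

Coefficients of the first fundamental form: E = 196*u^2 + 1, F = 28*u*v, G = 4*v^2 + 1.
Coefficients of the second fundamental form: L = 14/sqrt(196*u^2 + 4*v^2 + 1), M = 0, N = 2/sqrt(196*u^2 + 4*v^2 + 1).
Assemble K = (LN − M²)/(EG − F²) = 28/(38416*u^4 + 1568*u^2*v^2 + 392*u^2 + 16*v^4 + 8*v^2 + 1). At (u, v) = (-3/2, -1): K = 7/49729.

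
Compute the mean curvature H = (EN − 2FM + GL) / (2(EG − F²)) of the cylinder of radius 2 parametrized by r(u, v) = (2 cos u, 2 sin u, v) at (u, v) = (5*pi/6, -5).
H = -1/4

With E = 4, F = 0, G = 1, L = -2, M = 0, N = 0, assemble
  H = (EN − 2FM + GL) / (2(EG − F²)) = -1/4.
At (u, v) = (5*pi/6, -5): H = -1/4.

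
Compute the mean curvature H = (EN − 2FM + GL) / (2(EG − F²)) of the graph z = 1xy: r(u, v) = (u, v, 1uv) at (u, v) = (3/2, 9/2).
H = -27*sqrt(94)/4418

With E = v^2 + 1, F = u*v, G = u^2 + 1, L = 0, M = 1/sqrt(u^2 + v^2 + 1), N = 0, assemble
  H = (EN − 2FM + GL) / (2(EG − F²)) = -u*v/(u^2 + v^2 + 1)^(3/2).
At (u, v) = (3/2, 9/2): H = -27*sqrt(94)/4418.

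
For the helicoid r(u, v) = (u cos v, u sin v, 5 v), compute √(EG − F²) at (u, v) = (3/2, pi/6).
√(EG − F²)|_{(3/2, pi/6)} = sqrt(109)/2

E = 1, F = 0, G = u^2 + 25; EG − F² = u^2 + 25; √(EG − F²) = sqrt(u^2 + 25). At the given point: sqrt(109)/2.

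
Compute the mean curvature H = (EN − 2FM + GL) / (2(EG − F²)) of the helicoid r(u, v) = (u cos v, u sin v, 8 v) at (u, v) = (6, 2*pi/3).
H = 0

With E = 1, F = 0, G = u^2 + 64, L = 0, M = -8/sqrt(u^2 + 64), N = 0, assemble
  H = (EN − 2FM + GL) / (2(EG − F²)) = 0.
At (u, v) = (6, 2*pi/3): H = 0.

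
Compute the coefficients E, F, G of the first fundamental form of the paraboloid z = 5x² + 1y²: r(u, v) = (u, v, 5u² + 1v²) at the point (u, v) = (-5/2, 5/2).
E = 626;  F = -125;  G = 26

Partials: r_u = (1, 0, 10*u), r_v = (0, 1, 2*v). As functions of (u, v):
  E = r_u · r_u = 100*u^2 + 1,
  F = r_u · r_v = 20*u*v,
  G = r_v · r_v = 4*v^2 + 1.
Evaluating at (u, v) = (-5/2, 5/2): E = 626, F = -125, G = 26.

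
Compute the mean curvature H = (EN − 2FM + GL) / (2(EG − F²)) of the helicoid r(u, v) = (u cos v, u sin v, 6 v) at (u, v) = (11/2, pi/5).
H = 0

With E = 1, F = 0, G = u^2 + 36, L = 0, M = -6/sqrt(u^2 + 36), N = 0, assemble
  H = (EN − 2FM + GL) / (2(EG − F²)) = 0.
At (u, v) = (11/2, pi/5): H = 0.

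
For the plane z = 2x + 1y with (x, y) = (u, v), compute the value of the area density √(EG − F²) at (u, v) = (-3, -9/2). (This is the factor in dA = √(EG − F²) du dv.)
√(EG − F²)|_{(-3, -9/2)} = sqrt(6)

E = 5, F = 2, G = 2, so EG − F² = 6. Taking the positive square root: √(EG − F²) = sqrt(6). At (u, v) = (-3, -9/2): sqrt(6).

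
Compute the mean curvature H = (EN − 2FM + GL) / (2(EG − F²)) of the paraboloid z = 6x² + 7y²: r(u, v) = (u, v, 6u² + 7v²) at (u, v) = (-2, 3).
H = 14629*sqrt(2341)/5480281

With E = 144*u^2 + 1, F = 168*u*v, G = 196*v^2 + 1, L = 12/sqrt(144*u^2 + 196*v^2 + 1), M = 0, N = 14/sqrt(144*u^2 + 196*v^2 + 1), assemble
  H = (EN − 2FM + GL) / (2(EG − F²)) = (1008*u^2 + 1176*v^2 + 13)/(144*u^2 + 196*v^2 + 1)^(3/2).
At (u, v) = (-2, 3): H = 14629*sqrt(2341)/5480281.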